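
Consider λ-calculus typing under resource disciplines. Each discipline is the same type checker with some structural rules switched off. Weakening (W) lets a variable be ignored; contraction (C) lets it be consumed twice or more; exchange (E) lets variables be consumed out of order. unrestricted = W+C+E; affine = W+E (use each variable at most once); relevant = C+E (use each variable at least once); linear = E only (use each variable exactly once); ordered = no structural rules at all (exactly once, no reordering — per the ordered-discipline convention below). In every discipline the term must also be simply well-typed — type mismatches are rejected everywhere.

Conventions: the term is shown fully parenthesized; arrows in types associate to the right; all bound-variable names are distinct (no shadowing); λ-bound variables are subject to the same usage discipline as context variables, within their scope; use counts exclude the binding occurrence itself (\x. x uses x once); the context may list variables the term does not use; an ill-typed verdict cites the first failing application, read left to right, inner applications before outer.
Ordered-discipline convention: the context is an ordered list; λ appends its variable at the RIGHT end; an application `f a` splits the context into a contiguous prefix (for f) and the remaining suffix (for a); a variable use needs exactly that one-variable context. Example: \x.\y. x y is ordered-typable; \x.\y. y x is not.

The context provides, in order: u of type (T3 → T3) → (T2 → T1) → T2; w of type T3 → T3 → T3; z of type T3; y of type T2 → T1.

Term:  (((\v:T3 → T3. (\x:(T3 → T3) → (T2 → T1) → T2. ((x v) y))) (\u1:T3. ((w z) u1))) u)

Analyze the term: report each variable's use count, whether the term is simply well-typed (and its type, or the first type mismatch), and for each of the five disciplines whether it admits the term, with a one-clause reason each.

variable uses: u: 1×, w: 1×, z: 1×, y: 1×, v (λ-bound): 1×, x (λ-bound): 1×, u1 (λ-bound): 1×
left-to-right use order: x, v, y, w, z, u1, u
typing: well-typed — term : T2
ordered ✗ (no ordered split (uses run x, v, y, w, z, u1, u))
linear ✓ (each of u, w, z, y, v, x, u1 used exactly once)
affine ✓ (no duplicate uses among u, w, z, y, v, x, u1)
relevant ✓ (none of u, w, z, y, v, x, u1 goes unused)
unrestricted ✓ (typability at T2 is all that's needed)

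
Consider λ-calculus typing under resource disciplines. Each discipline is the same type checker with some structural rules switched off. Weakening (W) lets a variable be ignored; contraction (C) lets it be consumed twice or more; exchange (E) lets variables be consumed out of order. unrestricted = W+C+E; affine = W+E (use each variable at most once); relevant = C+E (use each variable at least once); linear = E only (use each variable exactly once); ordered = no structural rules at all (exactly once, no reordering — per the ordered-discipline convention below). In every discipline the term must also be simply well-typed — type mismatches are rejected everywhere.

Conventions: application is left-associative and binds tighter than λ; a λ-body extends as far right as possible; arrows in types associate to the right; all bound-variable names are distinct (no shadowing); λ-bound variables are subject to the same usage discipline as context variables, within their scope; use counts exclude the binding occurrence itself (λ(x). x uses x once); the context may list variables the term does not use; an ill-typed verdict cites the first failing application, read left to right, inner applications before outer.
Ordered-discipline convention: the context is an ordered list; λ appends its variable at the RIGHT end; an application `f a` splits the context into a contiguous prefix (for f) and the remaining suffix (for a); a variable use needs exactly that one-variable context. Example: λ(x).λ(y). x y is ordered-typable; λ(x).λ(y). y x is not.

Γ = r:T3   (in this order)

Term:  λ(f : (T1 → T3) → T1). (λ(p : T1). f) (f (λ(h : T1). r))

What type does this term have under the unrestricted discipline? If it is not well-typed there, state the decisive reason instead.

term : ((T1 → T3) → T1) → (T1 → T3) → T1
counts: r: 1×, f [bound]: 2×, p [bound]: 0×, h [bound]: 0×
use order (left to right): f, f, r
typing: well-typed at ((T1 → T3) → T1) → (T1 → T3) → T1
all disciplines: ordered ✗ · linear ✗ · affine ✗ · relevant ✗ · unrestricted ✓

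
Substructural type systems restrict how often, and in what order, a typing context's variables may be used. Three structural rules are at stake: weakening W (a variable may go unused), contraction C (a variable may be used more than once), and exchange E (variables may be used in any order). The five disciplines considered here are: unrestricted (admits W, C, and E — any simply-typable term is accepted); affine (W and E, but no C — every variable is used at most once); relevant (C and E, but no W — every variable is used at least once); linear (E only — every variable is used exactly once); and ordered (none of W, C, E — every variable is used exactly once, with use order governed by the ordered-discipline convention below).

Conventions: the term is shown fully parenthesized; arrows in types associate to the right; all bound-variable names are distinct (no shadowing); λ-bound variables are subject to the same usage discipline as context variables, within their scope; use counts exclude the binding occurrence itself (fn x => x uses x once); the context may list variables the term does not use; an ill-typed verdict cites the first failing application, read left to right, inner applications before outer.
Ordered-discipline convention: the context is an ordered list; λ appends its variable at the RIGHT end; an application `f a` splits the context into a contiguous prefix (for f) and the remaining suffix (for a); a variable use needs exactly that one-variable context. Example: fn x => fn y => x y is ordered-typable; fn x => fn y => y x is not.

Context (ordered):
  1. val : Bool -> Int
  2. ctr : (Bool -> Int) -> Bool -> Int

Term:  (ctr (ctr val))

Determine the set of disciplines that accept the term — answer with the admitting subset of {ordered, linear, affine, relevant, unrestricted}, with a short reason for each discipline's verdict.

admitting disciplines: relevant, unrestricted
counts: val ×1; ctr ×2
use order (left to right): ctr, ctr, val
typing: the term checks, with type Bool -> Int
ordered: ✗, uses contraction: ctr ×2
linear: ✗, uses contraction: ctr ×2
affine: ✗, uses contraction: ctr ×2
relevant: ✓, none of val, ctr goes unused
unrestricted: ✓, well-typed at Bool -> Int; no restrictions here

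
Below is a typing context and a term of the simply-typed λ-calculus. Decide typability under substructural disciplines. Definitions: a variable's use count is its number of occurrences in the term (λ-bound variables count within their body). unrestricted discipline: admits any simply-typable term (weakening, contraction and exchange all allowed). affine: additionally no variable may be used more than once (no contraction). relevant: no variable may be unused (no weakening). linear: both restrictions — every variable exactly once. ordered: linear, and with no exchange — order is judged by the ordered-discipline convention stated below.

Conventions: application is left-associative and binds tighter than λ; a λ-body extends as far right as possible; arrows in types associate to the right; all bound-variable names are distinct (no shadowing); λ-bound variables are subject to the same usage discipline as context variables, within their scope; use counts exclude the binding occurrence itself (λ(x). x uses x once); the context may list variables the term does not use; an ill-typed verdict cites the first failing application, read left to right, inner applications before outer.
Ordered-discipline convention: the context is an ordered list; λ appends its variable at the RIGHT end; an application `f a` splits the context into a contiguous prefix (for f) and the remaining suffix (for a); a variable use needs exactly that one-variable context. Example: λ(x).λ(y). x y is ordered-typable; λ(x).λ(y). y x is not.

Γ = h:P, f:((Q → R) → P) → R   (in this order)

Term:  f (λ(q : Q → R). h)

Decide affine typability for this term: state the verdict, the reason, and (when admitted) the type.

yes — none of h, f, q used more than once; term : R
variable uses: h: 1, f: 1, q (λ-bound): 0
uses in reading order: f, h
typing: ✓ — R
across the five disciplines: ordered ✗ · linear ✗ · affine ✓ · relevant ✗ · unrestricted ✓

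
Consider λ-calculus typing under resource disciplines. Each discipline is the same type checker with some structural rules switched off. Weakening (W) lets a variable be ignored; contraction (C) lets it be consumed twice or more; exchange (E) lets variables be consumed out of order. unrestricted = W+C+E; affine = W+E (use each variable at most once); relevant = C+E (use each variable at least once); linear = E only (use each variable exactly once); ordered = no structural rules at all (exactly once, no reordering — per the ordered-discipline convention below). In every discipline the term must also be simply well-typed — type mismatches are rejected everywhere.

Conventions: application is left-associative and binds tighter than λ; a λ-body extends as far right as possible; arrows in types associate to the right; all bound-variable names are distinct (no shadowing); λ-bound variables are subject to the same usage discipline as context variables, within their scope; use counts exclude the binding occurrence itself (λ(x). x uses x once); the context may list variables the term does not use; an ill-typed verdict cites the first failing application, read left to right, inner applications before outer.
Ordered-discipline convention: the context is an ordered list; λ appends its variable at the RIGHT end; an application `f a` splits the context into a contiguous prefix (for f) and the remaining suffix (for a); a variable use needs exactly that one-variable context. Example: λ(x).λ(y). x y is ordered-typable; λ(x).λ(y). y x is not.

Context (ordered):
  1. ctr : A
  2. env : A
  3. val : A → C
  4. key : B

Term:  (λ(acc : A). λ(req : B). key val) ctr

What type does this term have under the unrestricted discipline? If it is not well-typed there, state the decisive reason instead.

not well-typed under unrestricted — the type mismatch rejects it
usage: ctr: 1×; env: 0×; val: 1×; key: 1×; acc (bound): 0×; req (bound): 0×
uses in reading order: key, val, ctr
typing: ill-typed: applying a non-function (B)
across the five disciplines: ordered ✗, linear ✗, affine ✗, relevant ✗, unrestricted ✗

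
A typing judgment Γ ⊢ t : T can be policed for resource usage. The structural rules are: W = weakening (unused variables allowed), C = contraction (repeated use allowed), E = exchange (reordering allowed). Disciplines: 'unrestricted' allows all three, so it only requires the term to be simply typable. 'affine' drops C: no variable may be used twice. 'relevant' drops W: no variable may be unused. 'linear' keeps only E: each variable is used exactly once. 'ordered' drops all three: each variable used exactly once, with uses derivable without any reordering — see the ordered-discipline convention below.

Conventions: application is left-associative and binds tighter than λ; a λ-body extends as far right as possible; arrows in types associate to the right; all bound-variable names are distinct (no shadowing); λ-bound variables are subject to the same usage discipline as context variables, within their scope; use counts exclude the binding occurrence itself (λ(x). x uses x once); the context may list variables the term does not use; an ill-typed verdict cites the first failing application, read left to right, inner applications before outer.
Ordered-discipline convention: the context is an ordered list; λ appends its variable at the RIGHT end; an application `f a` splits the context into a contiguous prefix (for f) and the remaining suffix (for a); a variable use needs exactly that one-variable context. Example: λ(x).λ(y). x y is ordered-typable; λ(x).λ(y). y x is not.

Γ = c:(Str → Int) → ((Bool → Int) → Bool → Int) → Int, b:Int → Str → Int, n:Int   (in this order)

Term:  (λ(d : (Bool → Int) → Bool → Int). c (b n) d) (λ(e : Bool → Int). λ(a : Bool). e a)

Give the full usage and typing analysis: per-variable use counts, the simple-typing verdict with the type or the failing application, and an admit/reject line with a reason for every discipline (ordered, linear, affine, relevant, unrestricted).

use counts: c: 1, b: 1, n: 1, d [bound]: 1, e [bound]: 1, a [bound]: 1
order of uses: c, b, n, d, e, a
typing: ✓ — Int
ordered: ✓, one use each (c, b, n, d, e, a); ordered split holds
linear: ✓, single use per variable (c, b, n, d, e, a)
affine: ✓, at most one use each (c, b, n, d, e, a)
relevant: ✓, every one of c, b, n, d, e, a appears
unrestricted: ✓, well-typed at Int; no restrictions here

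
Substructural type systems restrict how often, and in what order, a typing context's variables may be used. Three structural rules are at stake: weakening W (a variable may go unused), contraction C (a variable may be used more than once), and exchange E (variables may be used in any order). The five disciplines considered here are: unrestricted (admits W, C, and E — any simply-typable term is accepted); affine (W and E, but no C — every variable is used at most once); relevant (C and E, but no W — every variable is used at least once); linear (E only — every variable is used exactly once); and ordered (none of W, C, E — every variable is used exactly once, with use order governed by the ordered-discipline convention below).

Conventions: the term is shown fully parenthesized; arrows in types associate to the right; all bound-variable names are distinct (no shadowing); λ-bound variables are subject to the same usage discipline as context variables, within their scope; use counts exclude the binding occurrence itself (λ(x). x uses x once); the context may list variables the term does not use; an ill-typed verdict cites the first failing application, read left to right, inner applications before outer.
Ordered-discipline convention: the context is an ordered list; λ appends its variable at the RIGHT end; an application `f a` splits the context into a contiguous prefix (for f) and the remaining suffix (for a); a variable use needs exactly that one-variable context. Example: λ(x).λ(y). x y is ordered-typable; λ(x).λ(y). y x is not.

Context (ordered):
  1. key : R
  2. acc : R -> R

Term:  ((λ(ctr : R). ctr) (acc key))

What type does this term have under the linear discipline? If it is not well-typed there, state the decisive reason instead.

term : R
use counts: key=1, acc=1, ctr (bound)=1
order of uses: ctr, acc, key
typing: ✓ — R
all disciplines: ordered ✗ · linear ✓ · affine ✓ · relevant ✓ · unrestricted ✓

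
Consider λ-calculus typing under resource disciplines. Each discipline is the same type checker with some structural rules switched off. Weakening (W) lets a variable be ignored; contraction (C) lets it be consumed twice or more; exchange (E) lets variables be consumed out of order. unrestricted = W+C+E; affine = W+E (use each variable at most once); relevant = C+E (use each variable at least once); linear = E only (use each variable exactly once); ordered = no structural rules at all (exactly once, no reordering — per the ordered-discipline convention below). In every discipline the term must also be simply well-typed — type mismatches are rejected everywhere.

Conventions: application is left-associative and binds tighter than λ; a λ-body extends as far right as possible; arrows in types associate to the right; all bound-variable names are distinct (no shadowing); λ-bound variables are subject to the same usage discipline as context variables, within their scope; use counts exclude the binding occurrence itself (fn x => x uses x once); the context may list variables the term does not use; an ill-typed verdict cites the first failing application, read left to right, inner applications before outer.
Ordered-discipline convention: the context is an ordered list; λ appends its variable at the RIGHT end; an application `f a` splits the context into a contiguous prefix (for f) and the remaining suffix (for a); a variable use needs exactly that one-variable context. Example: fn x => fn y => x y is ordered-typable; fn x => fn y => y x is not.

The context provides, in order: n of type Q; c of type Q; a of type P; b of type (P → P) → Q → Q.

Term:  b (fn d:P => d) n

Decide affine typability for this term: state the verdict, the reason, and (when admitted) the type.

yes — at most one use each (n, c, a, b, d); term : Q
counts: n ×1; c ×0; a ×0; b ×1; d (bound) ×1
order of uses: b, d, n
typing: ✓ — Q
across the five disciplines: ordered ✗, linear ✗, affine ✓, relevant ✗, unrestricted ✓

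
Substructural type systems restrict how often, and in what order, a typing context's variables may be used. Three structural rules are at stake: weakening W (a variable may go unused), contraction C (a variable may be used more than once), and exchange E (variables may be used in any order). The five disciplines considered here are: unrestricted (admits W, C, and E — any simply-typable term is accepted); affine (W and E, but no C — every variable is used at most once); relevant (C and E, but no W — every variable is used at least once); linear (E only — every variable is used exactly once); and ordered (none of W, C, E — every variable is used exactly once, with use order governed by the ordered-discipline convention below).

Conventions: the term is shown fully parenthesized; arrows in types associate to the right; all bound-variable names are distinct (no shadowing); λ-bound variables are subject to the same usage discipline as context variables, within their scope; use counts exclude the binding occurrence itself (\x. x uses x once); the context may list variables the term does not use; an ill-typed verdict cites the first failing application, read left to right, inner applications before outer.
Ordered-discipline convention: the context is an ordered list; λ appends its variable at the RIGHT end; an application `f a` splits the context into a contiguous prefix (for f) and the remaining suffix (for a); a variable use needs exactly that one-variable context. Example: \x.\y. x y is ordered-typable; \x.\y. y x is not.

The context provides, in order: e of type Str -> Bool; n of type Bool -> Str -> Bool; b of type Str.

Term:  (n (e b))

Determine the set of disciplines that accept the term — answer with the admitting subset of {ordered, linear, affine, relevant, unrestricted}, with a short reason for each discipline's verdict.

admitting disciplines: linear, affine, relevant, unrestricted
counts: e=1; n=1; b=1
use order (left to right): n, e, b
typing: the term checks, with type Str -> Bool
ordered: ✗, use order n, e, b needs exchange
linear: ✓, e, n, b: one use apiece
affine: ✓, no duplicate uses among e, n, b
relevant: ✓, at least one use each (e, n, b)
unrestricted: ✓, simply typable at Str -> Bool; W, C, E all held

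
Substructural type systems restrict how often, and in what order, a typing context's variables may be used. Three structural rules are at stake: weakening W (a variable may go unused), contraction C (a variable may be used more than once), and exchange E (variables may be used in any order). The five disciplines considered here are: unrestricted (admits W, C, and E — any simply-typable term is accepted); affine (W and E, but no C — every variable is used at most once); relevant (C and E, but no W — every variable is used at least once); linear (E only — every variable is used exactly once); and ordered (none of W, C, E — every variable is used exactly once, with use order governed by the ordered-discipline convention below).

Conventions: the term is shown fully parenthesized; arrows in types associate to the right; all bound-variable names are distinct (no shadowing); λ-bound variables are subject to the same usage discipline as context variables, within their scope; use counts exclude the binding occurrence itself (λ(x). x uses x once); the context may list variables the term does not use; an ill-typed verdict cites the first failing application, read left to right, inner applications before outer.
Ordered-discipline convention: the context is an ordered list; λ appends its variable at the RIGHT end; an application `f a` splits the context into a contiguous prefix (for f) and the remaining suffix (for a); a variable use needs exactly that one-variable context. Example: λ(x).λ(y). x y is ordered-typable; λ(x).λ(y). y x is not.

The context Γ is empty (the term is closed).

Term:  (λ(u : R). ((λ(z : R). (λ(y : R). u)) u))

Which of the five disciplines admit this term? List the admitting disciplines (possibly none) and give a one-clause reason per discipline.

admitting disciplines: unrestricted
usage: u (λ-bound): 2×; z (λ-bound): 0×; y (λ-bound): 0×
uses in reading order: u, u
typing: well-typed at R -> R -> R
ordered ✗ (u ×2 used more than once (contraction); z, y never used (weakening))
linear ✗ (u ×2 used more than once (contraction); z, y never used (weakening))
affine ✗ (u ×2 used more than once (contraction))
relevant ✗ (z, y never used (weakening))
unrestricted ✓ (typability at R -> R -> R is all that's needed)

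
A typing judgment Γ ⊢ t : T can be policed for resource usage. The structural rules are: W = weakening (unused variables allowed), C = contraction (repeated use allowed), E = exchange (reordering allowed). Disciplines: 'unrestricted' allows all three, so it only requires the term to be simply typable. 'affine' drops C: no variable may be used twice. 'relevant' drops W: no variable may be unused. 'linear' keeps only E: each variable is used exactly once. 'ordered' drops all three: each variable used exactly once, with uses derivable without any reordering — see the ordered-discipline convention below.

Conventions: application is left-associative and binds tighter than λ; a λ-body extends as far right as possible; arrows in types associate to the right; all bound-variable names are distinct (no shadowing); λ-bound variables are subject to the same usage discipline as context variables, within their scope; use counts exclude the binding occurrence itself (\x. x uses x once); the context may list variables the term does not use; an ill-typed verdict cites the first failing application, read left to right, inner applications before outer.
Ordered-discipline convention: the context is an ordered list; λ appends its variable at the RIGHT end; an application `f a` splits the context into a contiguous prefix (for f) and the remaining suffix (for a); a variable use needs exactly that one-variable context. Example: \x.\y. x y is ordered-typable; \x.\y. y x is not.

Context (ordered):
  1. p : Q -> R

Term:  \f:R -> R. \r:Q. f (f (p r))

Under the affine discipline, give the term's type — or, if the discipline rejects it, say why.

not well-typed under affine — uses contraction: f ×2
usage: p: 1, f (λ-bound): 2, r (λ-bound): 1
uses in reading order: f, f, p, r
typing: well-typed — term : (R -> R) -> Q -> R
all disciplines: ordered ✗; linear ✗; affine ✗; relevant ✓; unrestricted ✓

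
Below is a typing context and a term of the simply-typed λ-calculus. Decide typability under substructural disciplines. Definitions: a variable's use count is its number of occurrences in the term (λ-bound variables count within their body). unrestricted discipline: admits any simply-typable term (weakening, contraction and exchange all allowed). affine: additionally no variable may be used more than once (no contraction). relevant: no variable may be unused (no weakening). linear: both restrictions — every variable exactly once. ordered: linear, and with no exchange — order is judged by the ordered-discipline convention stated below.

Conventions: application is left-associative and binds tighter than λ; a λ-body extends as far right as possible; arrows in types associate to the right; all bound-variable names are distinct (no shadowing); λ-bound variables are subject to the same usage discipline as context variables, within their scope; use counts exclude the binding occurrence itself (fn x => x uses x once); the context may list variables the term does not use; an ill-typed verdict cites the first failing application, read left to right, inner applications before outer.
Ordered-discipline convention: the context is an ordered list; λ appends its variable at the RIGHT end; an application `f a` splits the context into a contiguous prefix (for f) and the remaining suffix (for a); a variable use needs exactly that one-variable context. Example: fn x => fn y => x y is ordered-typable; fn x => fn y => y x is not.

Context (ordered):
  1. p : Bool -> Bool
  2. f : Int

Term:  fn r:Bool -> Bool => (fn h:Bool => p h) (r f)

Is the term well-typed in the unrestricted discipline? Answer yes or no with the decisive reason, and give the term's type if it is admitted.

no — the type mismatch rejects it
use counts: p: 1×, f: 1×, r (λ-bound): 1×, h (λ-bound): 1×
use order (left to right): p, h, r, f
typing: ill-typed: a function awaiting Bool gets Int
all disciplines: ordered ✗, linear ✗, affine ✗, relevant ✗, unrestricted ✗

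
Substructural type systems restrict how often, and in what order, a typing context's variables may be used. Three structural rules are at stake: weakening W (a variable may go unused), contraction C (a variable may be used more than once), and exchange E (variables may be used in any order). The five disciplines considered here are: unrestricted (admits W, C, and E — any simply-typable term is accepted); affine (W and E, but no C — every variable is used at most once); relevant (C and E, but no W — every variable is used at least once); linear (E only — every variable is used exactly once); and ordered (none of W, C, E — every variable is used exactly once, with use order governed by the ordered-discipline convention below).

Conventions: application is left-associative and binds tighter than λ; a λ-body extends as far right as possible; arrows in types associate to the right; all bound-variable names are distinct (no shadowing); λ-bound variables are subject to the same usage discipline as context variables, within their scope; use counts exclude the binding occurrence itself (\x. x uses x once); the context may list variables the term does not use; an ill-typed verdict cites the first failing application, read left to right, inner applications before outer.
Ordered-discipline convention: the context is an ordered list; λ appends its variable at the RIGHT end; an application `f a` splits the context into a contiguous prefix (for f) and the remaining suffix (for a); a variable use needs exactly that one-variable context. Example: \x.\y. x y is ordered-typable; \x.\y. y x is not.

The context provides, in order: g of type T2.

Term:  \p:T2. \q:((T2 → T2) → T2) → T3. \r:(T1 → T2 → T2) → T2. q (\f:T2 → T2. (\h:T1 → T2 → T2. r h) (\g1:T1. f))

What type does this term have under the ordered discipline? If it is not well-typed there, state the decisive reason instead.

not well-typed under ordered — unused: g, p, g1 — weakening required
counts: g ×0; p (bound) ×0; q (bound) ×1; r (bound) ×1; f (bound) ×1; h (bound) ×1; g1 (bound) ×0
left-to-right use order: q, r, h, f
typing: ✓ — T2 → (((T2 → T2) → T2) → T3) → ((T1 → T2 → T2) → T2) → T3
all disciplines: ordered ✗ | linear ✗ | affine ✓ | relevant ✗ | unrestricted ✓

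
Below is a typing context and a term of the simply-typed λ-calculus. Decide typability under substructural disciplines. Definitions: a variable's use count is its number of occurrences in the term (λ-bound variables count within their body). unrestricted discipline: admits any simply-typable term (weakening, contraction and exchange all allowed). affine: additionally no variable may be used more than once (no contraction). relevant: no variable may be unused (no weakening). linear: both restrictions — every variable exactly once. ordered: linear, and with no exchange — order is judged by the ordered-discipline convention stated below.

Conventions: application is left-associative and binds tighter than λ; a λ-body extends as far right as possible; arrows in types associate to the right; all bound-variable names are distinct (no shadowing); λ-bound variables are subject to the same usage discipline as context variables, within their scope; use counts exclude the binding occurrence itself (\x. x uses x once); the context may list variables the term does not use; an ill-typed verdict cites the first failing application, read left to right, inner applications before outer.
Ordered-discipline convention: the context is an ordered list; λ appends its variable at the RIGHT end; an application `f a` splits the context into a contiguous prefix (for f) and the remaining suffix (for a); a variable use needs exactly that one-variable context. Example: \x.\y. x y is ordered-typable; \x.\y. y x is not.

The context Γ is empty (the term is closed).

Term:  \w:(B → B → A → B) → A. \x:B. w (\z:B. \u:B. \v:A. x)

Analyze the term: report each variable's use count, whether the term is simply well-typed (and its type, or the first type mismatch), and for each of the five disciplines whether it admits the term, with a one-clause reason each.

usage: w (λ-bound): 1, x (λ-bound): 1, z (λ-bound): 0, u (λ-bound): 0, v (λ-bound): 0
left-to-right use order: w, x
typing: well-typed — term : ((B → B → A → B) → A) → B → A
ordered: ✗, unused: z, u, v — weakening required
linear: ✗, unused: z, u, v — weakening required
affine: ✓, w, x, z, u, v: no repeats, contraction unneeded
relevant: ✗, unused: z, u, v — weakening required
unrestricted: ✓, type-checks (((B → B → A → B) → A) → B → A) and nothing is barred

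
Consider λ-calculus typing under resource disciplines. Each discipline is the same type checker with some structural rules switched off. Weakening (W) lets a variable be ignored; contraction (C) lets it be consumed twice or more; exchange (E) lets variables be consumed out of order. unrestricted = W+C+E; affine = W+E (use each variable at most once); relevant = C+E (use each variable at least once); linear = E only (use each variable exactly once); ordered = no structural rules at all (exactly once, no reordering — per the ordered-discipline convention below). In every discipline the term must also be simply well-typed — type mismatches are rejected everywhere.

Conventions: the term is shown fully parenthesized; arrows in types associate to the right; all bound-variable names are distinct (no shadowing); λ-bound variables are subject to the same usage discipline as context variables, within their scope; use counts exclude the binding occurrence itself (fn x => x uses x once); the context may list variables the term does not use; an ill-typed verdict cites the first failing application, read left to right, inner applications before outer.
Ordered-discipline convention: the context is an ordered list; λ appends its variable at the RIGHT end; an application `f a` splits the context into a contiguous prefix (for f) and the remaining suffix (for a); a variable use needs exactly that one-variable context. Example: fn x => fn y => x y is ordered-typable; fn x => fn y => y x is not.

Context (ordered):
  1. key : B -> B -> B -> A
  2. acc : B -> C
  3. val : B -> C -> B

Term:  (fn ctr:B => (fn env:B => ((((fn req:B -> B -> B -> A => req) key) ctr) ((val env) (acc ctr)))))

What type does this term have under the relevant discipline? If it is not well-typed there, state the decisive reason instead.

term : B -> B -> B -> A
variable uses: key: 1×, acc: 1×, val: 1×, ctr [bound]: 2×, env [bound]: 1×, req [bound]: 1×
order of uses: req, key, ctr, val, env, acc, ctr
typing: well-typed at B -> B -> B -> A
all disciplines: ordered ✗, linear ✗, affine ✗, relevant ✓, unrestricted ✓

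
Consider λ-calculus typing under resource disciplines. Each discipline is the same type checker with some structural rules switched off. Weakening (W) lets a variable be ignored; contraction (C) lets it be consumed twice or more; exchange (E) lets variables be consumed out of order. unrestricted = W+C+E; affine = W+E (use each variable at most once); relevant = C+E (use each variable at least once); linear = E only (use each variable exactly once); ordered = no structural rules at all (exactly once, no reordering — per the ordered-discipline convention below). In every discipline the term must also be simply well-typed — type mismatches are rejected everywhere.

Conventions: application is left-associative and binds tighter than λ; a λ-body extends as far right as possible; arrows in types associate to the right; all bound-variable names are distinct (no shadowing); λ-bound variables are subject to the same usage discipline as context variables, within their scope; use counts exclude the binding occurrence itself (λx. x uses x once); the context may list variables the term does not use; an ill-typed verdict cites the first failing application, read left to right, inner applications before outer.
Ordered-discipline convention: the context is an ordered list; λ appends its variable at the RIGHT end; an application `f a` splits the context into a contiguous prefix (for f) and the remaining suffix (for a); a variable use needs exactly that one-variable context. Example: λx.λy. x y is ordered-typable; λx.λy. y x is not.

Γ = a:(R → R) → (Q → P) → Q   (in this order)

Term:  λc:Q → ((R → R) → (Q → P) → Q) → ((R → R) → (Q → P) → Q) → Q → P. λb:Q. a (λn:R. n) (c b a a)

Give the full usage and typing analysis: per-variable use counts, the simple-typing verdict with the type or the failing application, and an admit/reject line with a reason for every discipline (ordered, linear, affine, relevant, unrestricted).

use counts: a ×3, c [bound] ×1, b [bound] ×1, n [bound] ×1
left-to-right use order: a, n, c, b, a, a
typing: the term checks, with type (Q → ((R → R) → (Q → P) → Q) → ((R → R) → (Q → P) → Q) → Q → P) → Q → Q
ordered ✗ (repeated use of a ×3)
linear ✗ (repeated use of a ×3)
affine ✗ (repeated use of a ×3)
relevant ✓ (every one of a, c, b, n appears)
unrestricted ✓ (typability at (Q → ((R → R) → (Q → P) → Q) → ((R → R) → (Q → P) → Q) → Q → P) → Q → Q is all that's needed)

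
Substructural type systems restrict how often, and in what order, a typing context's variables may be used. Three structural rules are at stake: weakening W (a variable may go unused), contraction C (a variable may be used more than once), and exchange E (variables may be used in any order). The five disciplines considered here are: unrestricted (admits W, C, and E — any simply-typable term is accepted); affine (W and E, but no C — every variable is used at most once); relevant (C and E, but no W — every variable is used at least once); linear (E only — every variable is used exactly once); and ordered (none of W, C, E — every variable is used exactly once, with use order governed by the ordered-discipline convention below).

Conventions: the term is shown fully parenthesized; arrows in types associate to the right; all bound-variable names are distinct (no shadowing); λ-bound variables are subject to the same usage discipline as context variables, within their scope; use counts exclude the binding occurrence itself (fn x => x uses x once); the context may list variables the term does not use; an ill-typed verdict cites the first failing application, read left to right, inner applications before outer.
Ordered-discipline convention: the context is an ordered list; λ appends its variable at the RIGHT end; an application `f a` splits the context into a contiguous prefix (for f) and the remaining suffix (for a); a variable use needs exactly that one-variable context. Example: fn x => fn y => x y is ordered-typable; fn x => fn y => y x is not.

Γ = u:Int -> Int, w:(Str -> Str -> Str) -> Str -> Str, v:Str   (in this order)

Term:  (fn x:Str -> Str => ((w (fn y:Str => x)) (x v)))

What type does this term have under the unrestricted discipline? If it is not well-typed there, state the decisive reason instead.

term : (Str -> Str) -> Str
counts: u ×0, w ×1, v ×1, x (λ-bound) ×2, y (λ-bound) ×0
left-to-right use order: w, x, x, v
typing: ✓ — (Str -> Str) -> Str
per-discipline verdicts: ordered ✗ · linear ✗ · affine ✗ · relevant ✗ · unrestricted ✓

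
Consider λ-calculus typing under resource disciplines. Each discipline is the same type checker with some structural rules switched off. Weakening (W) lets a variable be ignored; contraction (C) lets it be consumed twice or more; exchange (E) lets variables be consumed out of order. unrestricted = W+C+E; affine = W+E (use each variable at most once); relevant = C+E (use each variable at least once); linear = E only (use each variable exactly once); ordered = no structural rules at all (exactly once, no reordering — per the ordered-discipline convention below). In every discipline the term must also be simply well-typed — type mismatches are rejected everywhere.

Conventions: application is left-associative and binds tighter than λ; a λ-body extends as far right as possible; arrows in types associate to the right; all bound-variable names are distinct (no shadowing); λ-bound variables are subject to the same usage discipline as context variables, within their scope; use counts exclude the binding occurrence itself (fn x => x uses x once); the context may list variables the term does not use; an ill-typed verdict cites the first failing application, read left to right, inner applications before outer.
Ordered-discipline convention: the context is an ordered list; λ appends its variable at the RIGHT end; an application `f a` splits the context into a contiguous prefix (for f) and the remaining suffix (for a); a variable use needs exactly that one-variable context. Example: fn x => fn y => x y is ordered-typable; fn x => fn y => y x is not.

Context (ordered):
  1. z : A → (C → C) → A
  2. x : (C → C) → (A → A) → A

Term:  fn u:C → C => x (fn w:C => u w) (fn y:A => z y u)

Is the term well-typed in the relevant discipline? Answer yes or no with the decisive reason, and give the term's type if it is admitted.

yes — every one of z, x, u, w, y appears; term : (C → C) → A
counts: z: 1; x: 1; u (λ-bound): 2; w (λ-bound): 1; y (λ-bound): 1
left-to-right use order: x, u, w, z, y, u
typing: the term checks, with type (C → C) → A
all disciplines: ordered ✗, linear ✗, affine ✗, relevant ✓, unrestricted ✓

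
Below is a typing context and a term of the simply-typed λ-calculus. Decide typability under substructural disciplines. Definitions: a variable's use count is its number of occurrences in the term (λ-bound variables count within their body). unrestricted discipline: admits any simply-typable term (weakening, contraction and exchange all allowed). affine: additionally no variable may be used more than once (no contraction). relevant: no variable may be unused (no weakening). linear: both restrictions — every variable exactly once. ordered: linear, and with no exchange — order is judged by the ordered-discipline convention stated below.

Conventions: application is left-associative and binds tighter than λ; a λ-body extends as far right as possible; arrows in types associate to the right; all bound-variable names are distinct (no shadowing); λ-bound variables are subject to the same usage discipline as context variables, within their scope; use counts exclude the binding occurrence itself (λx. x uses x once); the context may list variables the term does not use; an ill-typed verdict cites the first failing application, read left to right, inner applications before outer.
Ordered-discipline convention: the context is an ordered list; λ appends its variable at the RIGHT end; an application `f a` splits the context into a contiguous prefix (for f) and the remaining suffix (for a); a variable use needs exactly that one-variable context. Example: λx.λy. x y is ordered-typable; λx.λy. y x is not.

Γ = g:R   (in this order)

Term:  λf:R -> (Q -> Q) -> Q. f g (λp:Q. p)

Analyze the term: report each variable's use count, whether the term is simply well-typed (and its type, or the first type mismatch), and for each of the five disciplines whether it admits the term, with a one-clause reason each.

counts: g: 1×, f [bound]: 1×, p [bound]: 1×
order of uses: f, g, p
typing: ✓ — (R -> (Q -> Q) -> Q) -> Q
ordered: ✗, use order f, g, p needs exchange
linear: ✓, each of g, f, p used exactly once
affine: ✓, no duplicate uses among g, f, p
relevant: ✓, g, f, p: all used, weakening unneeded
unrestricted: ✓, typability at (R -> (Q -> Q) -> Q) -> Q is all that's needed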